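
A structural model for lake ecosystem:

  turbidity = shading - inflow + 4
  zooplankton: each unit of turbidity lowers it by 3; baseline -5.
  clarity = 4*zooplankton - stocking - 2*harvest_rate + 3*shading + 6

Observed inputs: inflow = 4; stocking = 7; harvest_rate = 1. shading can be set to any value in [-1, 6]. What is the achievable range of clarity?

-77 to -14

Substituting into the turbidity equation gives turbidity = shading.
Substituting into the zooplankton equation gives zooplankton = -3*shading - 5.
This gives clarity = -9*shading - 23.
Linear in shading, so extremes are at the endpoints: shading = -1 gives clarity = -14; shading = 6 gives clarity = -77.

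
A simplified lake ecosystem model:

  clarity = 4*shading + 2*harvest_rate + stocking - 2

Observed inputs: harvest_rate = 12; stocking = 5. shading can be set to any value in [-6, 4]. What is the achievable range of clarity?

3 to 43

Substituting into the clarity equation gives clarity = 4*shading + 27.
Linear in shading, so extremes are at the endpoints: shading = -6 gives clarity = 3; shading = 4 gives clarity = 43.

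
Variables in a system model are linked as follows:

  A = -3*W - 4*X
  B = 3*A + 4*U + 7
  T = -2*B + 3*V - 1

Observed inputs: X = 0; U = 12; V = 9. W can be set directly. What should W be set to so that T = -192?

W = -6

Substituting into the A equation gives A = -3*W.
B becomes -9*W + 55.
This gives T = 18*W - 84.
Solve 18*W - 84 = -192: W = (-192 + 84) / 18 = -6.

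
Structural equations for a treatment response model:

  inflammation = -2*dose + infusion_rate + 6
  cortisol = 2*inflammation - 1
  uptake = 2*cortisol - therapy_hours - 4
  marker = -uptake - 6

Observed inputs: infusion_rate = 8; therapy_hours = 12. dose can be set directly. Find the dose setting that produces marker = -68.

Substituting into the inflammation equation gives inflammation = -2*dose + 14.
So cortisol = -4*dose + 27.
So uptake = -8*dose + 38.
Substituting into the marker equation gives marker = 8*dose - 44.
Solve 8*dose - 44 = -68: dose = (-68 + 44) / 8 = -3.

dose = -3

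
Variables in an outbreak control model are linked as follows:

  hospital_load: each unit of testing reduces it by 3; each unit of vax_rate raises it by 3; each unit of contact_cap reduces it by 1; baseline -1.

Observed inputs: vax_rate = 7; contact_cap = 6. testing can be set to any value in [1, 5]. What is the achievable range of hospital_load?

-1 to 11

Substituting into the hospital_load equation gives hospital_load = -3*testing + 14.
Linear in testing, so extremes are at the endpoints: testing = 1 gives hospital_load = 11; testing = 5 gives hospital_load = -1.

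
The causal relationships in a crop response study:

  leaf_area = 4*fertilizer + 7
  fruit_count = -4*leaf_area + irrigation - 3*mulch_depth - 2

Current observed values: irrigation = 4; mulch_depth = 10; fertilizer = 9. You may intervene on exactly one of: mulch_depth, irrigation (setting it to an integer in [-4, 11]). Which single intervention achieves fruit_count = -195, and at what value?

set irrigation = 9

Intervening on mulch_depth: fruit_count = -3*mulch_depth - 170. Reaching -195 requires mulch_depth = 25/3, not an integer.
Intervening on irrigation: with other inputs at their observed values, fruit_count = irrigation - 204. Solving for -195 gives irrigation = 9, within [-4, 11].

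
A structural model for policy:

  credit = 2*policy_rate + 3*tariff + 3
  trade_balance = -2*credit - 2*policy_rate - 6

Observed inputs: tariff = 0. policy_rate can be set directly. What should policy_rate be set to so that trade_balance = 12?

Substituting into the credit equation gives credit = 2*policy_rate + 3.
Substituting into the trade_balance equation gives trade_balance = -6*policy_rate - 12.
Solve -6*policy_rate - 12 = 12: policy_rate = (12 + 12) / -6 = -4.

policy_rate = -4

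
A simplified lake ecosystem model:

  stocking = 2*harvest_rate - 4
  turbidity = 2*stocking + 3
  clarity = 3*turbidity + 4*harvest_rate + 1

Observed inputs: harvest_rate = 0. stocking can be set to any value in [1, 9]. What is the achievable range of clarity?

16 to 64

Intervening on stocking fixes its value directly, overriding its dependence on harvest_rate.
Substituting into the clarity equation gives clarity = 6*stocking + 10.
Linear in stocking, so extremes are at the endpoints: stocking = 1 gives clarity = 16; stocking = 9 gives clarity = 64.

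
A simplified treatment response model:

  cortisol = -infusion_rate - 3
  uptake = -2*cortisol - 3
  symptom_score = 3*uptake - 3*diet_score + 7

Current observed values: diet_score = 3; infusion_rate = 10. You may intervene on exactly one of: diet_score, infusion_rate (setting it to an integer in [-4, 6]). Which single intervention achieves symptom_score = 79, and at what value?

set diet_score = -1

Intervening on diet_score: with other inputs at their observed values, symptom_score = -3*diet_score + 76. Solving for 79 gives diet_score = -1, within [-4, 6].
Intervening on infusion_rate: symptom_score = 6*infusion_rate + 7. Reaching 79 requires infusion_rate = 12, outside [-4, 6].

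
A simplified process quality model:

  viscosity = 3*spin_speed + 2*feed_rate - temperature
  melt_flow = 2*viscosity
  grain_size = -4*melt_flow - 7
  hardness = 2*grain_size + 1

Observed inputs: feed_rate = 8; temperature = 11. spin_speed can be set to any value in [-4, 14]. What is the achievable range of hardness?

Substituting into the viscosity equation gives viscosity = 3*spin_speed + 5.
So melt_flow = 6*spin_speed + 10.
Substituting into the grain_size equation gives grain_size = -24*spin_speed - 47.
hardness becomes -48*spin_speed - 93.
Linear in spin_speed, so extremes are at the endpoints: spin_speed = -4 gives hardness = 99; spin_speed = 14 gives hardness = -765.

-765 to 99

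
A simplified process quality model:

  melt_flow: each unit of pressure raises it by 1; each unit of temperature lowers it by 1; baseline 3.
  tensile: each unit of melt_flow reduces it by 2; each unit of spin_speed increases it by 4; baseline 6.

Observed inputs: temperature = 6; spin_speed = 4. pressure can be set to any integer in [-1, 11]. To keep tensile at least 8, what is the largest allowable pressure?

pressure = 10

Substituting into the melt_flow equation gives melt_flow = pressure - 3.
This gives tensile = -2*pressure + 28.
Require -2*pressure + 28 ≥ 8, so pressure ≤ 10.
The largest integer in [-1, 11] satisfying this is 10.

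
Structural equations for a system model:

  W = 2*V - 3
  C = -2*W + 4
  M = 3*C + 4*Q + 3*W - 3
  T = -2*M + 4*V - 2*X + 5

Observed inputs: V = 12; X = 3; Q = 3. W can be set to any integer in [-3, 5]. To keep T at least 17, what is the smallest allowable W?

Intervening on W fixes its value directly, overriding its dependence on V.
Substituting into the M equation gives M = -3*W + 21.
Substituting into the T equation gives T = 6*W + 5.
Require 6*W + 5 ≥ 17, so W ≥ 2.
The smallest integer in [-3, 5] satisfying this is 2.

W = 2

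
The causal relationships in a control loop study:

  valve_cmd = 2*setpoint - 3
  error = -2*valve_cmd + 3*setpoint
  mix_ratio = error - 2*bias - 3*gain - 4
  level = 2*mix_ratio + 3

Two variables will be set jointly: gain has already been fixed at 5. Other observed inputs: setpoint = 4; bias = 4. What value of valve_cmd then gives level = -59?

With gain held at 5:
Intervening on valve_cmd fixes its value directly, overriding its dependence on setpoint.
Substituting into the error equation gives error = -2*valve_cmd + 12.
Substituting into the mix_ratio equation gives mix_ratio = -2*valve_cmd - 15.
Substituting into the level equation gives level = -4*valve_cmd - 27.
Solve -4*valve_cmd - 27 = -59: valve_cmd = (-59 + 27) / -4 = 8.

valve_cmd = 8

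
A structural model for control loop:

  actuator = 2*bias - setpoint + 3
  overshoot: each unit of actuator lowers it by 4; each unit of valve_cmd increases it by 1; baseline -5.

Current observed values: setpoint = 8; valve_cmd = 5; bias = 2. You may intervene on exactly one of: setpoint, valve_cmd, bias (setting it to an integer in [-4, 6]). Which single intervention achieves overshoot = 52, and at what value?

set bias = -4

Intervening on setpoint: overshoot = 4*setpoint - 28. Reaching 52 requires setpoint = 20, outside [-4, 6].
Intervening on valve_cmd: overshoot = valve_cmd - 1. Reaching 52 requires valve_cmd = 53, outside [-4, 6].
Intervening on bias: with other inputs at their observed values, overshoot = -8*bias + 20. Solving for 52 gives bias = -4, within [-4, 6].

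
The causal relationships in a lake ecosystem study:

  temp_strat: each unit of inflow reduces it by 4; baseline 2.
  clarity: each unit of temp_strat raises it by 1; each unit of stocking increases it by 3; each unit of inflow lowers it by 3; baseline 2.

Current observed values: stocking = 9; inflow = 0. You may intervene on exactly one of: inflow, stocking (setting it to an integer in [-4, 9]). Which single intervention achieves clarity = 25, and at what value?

set stocking = 7

Intervening on inflow: clarity = -7*inflow + 31. Reaching 25 requires inflow = 6/7, not an integer.
Intervening on stocking: with other inputs at their observed values, clarity = 3*stocking + 4. Solving for 25 gives stocking = 7, within [-4, 9].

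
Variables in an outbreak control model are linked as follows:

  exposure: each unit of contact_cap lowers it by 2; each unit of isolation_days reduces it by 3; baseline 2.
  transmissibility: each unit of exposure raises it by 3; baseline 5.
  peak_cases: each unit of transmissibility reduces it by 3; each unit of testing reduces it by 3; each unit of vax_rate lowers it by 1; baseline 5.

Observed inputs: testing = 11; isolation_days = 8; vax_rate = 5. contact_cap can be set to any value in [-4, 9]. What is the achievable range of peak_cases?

Substituting into the exposure equation gives exposure = -2*contact_cap - 22.
Substituting into the transmissibility equation gives transmissibility = -6*contact_cap - 61.
This gives peak_cases = 18*contact_cap + 150.
Linear in contact_cap, so extremes are at the endpoints: contact_cap = -4 gives peak_cases = 78; contact_cap = 9 gives peak_cases = 312.

78 to 312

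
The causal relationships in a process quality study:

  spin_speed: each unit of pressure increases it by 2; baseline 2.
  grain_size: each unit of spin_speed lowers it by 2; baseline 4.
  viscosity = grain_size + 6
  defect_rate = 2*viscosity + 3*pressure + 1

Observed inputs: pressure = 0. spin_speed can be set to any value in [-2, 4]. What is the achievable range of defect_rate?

Intervening on spin_speed fixes its value directly, overriding its dependence on pressure.
Substituting into the viscosity equation gives viscosity = -2*spin_speed + 10.
defect_rate becomes -4*spin_speed + 21.
Linear in spin_speed, so extremes are at the endpoints: spin_speed = -2 gives defect_rate = 29; spin_speed = 4 gives defect_rate = 5.

5 to 29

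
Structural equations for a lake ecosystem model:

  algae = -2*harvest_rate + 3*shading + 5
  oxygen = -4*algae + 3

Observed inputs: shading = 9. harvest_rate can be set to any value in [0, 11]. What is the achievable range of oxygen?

Substituting into the algae equation gives algae = -2*harvest_rate + 32.
Substituting into the oxygen equation gives oxygen = 8*harvest_rate - 125.
Linear in harvest_rate, so extremes are at the endpoints: harvest_rate = 0 gives oxygen = -125; harvest_rate = 11 gives oxygen = -37.

-125 to -37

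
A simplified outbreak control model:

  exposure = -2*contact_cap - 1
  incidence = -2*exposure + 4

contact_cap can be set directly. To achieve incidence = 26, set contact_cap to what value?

contact_cap = 5

Substituting into the incidence equation gives incidence = 4*contact_cap + 6.
Solve 4*contact_cap + 6 = 26: contact_cap = (26 - 6) / 4 = 5.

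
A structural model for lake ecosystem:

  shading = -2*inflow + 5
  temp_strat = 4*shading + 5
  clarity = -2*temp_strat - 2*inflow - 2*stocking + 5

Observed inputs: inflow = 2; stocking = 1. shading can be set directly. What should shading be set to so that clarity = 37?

shading = -6

Intervening on shading fixes its value directly, overriding its dependence on inflow.
Substituting into the clarity equation gives clarity = -8*shading - 11.
Solve -8*shading - 11 = 37: shading = (37 + 11) / -8 = -6.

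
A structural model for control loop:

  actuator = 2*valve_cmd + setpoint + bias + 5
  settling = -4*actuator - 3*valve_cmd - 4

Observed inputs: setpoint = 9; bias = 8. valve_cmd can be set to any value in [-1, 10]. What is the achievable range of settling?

-202 to -81

Substituting into the actuator equation gives actuator = 2*valve_cmd + 22.
So settling = -11*valve_cmd - 92.
Linear in valve_cmd, so extremes are at the endpoints: valve_cmd = -1 gives settling = -81; valve_cmd = 10 gives settling = -202.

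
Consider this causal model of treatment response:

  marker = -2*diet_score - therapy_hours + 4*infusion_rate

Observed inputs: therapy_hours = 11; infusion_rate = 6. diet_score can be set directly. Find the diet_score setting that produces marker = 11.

Substituting into the marker equation gives marker = -2*diet_score + 13.
Solve -2*diet_score + 13 = 11: diet_score = (11 - 13) / -2 = 1.

diet_score = 1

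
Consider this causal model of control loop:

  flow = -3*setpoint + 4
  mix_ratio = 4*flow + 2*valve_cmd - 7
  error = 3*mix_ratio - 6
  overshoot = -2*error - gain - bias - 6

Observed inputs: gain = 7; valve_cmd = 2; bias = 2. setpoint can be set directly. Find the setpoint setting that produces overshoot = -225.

setpoint = -2

Substituting into the mix_ratio equation gives mix_ratio = -12*setpoint + 13.
This gives error = -36*setpoint + 33.
Substituting into the overshoot equation gives overshoot = 72*setpoint - 81.
Solve 72*setpoint - 81 = -225: setpoint = (-225 + 81) / 72 = -2.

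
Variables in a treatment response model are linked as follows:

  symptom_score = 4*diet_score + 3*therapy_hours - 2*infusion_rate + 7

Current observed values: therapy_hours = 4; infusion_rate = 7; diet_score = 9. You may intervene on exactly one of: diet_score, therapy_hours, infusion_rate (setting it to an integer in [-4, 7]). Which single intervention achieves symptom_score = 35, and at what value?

set therapy_hours = 2

Intervening on diet_score: symptom_score = 4*diet_score + 5. Reaching 35 requires diet_score = 15/2, not an integer.
Intervening on therapy_hours: with other inputs at their observed values, symptom_score = 3*therapy_hours + 29. Solving for 35 gives therapy_hours = 2, within [-4, 7].
Intervening on infusion_rate: symptom_score = -2*infusion_rate + 55. Reaching 35 requires infusion_rate = 10, outside [-4, 7].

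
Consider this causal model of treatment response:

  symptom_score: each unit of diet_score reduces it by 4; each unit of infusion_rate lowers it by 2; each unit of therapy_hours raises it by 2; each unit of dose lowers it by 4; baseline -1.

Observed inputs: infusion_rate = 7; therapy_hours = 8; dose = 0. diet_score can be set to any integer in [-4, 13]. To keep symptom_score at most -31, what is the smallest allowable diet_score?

Substituting into the symptom_score equation gives symptom_score = -4*diet_score + 1.
Require -4*diet_score + 1 ≤ -31, so diet_score ≥ 8.
The smallest integer in [-4, 13] satisfying this is 8.

diet_score = 8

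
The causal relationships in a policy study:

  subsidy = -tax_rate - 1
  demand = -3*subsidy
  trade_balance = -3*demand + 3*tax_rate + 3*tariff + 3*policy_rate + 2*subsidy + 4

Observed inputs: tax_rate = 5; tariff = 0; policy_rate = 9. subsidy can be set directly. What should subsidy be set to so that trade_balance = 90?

Intervening on subsidy fixes its value directly, overriding its dependence on tax_rate.
Substituting into the trade_balance equation gives trade_balance = 11*subsidy + 46.
Solve 11*subsidy + 46 = 90: subsidy = (90 - 46) / 11 = 4.

subsidy = 4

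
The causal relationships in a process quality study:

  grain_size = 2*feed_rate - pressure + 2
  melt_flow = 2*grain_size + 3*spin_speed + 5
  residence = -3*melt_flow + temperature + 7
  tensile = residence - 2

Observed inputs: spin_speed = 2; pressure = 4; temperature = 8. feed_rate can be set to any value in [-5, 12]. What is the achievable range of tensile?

-152 to 52

Substituting into the grain_size equation gives grain_size = 2*feed_rate - 2.
This gives melt_flow = 4*feed_rate + 7.
Substituting into the residence equation gives residence = -12*feed_rate - 6.
Substituting into the tensile equation gives tensile = -12*feed_rate - 8.
Linear in feed_rate, so extremes are at the endpoints: feed_rate = -5 gives tensile = 52; feed_rate = 12 gives tensile = -152.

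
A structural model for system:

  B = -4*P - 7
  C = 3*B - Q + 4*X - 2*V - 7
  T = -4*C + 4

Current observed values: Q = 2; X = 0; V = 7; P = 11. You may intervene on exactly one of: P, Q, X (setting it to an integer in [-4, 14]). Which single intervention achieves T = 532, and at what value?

set X = 11

Intervening on P: T = 48*P + 180. Reaching 532 requires P = 22/3, not an integer.
Intervening on Q: T = 4*Q + 700. Reaching 532 requires Q = -42, outside [-4, 14].
Intervening on X: with other inputs at their observed values, T = -16*X + 708. Solving for 532 gives X = 11, within [-4, 14].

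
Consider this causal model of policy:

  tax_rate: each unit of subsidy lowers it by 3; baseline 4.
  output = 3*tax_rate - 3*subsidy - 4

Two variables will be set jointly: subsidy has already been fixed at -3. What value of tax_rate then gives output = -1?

tax_rate = -2

With subsidy held at -3:
Intervening on tax_rate fixes its value directly, overriding its dependence on subsidy.
Substituting into the output equation gives output = 3*tax_rate + 5.
Solve 3*tax_rate + 5 = -1: tax_rate = (-1 - 5) / 3 = -2.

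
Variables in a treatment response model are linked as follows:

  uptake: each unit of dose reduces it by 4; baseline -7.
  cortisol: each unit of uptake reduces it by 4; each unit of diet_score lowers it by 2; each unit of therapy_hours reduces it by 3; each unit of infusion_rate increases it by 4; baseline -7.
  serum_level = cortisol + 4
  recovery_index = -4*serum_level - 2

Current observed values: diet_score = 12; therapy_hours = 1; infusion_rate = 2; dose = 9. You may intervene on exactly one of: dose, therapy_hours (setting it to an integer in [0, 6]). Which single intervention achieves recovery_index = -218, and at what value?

Intervening on dose: with other inputs at their observed values, recovery_index = -64*dose - 26. Solving for -218 gives dose = 3, within [0, 6].
Intervening on therapy_hours: recovery_index = 12*therapy_hours - 614. Reaching -218 requires therapy_hours = 33, outside [0, 6].

set dose = 3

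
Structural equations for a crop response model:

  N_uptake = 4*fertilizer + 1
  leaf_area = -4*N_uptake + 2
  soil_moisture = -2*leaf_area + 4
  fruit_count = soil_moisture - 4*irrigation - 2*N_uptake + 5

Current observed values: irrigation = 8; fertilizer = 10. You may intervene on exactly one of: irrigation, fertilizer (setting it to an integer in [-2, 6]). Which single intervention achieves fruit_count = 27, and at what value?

set fertilizer = 2

Intervening on irrigation: fruit_count = -4*irrigation + 251. Reaching 27 requires irrigation = 56, outside [-2, 6].
Intervening on fertilizer: with other inputs at their observed values, fruit_count = 24*fertilizer - 21. Solving for 27 gives fertilizer = 2, within [-2, 6].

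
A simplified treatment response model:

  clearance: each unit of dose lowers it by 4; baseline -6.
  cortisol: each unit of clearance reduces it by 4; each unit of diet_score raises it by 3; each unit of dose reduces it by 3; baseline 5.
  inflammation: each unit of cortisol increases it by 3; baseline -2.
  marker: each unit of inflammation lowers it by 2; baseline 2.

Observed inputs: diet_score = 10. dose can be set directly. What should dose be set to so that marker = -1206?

Substituting into the cortisol equation gives cortisol = 13*dose + 59.
inflammation becomes 39*dose + 175.
This gives marker = -78*dose - 348.
Solve -78*dose - 348 = -1206: dose = (-1206 + 348) / -78 = 11.

dose = 11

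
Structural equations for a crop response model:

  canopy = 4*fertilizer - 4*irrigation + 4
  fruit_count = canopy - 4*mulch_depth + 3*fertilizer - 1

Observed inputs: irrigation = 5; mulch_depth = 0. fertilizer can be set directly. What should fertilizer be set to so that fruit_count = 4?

fertilizer = 3

Substituting into the canopy equation gives canopy = 4*fertilizer - 16.
Substituting into the fruit_count equation gives fruit_count = 7*fertilizer - 17.
Solve 7*fertilizer - 17 = 4: fertilizer = (4 + 17) / 7 = 3.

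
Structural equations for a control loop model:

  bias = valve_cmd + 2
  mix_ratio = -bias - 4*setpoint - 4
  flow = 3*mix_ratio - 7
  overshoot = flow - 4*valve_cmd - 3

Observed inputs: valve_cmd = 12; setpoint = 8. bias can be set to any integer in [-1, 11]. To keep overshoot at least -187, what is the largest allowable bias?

bias = 7

Intervening on bias fixes its value directly, overriding its dependence on valve_cmd.
Substituting into the mix_ratio equation gives mix_ratio = -bias - 36.
Substituting into the flow equation gives flow = -3*bias - 115.
So overshoot = -3*bias - 166.
Require -3*bias - 166 ≥ -187, so bias ≤ 7.
The largest integer in [-1, 11] satisfying this is 7.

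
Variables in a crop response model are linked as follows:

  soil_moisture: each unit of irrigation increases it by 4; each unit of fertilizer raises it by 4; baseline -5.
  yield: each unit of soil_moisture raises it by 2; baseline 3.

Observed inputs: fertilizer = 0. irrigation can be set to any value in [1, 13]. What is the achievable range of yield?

Substituting into the soil_moisture equation gives soil_moisture = 4*irrigation - 5.
Substituting into the yield equation gives yield = 8*irrigation - 7.
Linear in irrigation, so extremes are at the endpoints: irrigation = 1 gives yield = 1; irrigation = 13 gives yield = 97.

1 to 97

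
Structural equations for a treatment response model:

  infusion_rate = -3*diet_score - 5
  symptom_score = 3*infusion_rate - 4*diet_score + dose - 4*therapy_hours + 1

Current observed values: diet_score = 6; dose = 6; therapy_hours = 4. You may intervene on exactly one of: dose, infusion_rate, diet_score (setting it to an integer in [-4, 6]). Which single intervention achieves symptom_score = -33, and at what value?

Intervening on dose: symptom_score = dose - 108. Reaching -33 requires dose = 75, outside [-4, 6].
Intervening on infusion_rate: with other inputs at their observed values, symptom_score = 3*infusion_rate - 33. Solving for -33 gives infusion_rate = 0, within [-4, 6].
Intervening on diet_score: symptom_score = -13*diet_score - 24. Reaching -33 requires diet_score = 9/13, not an integer.

set infusion_rate = 0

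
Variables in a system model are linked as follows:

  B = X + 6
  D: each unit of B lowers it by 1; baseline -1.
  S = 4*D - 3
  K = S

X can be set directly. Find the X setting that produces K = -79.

Substituting into the D equation gives D = -X - 7.
Substituting into the S equation gives S = -4*X - 31.
Substituting into the K equation gives K = -4*X - 31.
Solve -4*X - 31 = -79: X = (-79 + 31) / -4 = 12.

X = 12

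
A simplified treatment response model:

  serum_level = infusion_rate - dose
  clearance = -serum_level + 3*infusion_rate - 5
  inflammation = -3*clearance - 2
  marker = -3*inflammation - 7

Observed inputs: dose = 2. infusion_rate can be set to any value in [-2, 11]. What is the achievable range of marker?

-64 to 170

Substituting into the serum_level equation gives serum_level = infusion_rate - 2.
clearance becomes 2*infusion_rate - 3.
Substituting into the inflammation equation gives inflammation = -6*infusion_rate + 7.
Substituting into the marker equation gives marker = 18*infusion_rate - 28.
Linear in infusion_rate, so extremes are at the endpoints: infusion_rate = -2 gives marker = -64; infusion_rate = 11 gives marker = 170.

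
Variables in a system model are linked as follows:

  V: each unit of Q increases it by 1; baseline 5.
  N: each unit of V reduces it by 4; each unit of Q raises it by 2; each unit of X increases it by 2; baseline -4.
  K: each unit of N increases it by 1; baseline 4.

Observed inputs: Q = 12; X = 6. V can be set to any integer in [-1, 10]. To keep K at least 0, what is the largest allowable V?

V = 9

Intervening on V fixes its value directly, overriding its dependence on Q.
Substituting into the N equation gives N = -4*V + 32.
Substituting into the K equation gives K = -4*V + 36.
Require -4*V + 36 ≥ 0, so V ≤ 9.
The largest integer in [-1, 10] satisfying this is 9.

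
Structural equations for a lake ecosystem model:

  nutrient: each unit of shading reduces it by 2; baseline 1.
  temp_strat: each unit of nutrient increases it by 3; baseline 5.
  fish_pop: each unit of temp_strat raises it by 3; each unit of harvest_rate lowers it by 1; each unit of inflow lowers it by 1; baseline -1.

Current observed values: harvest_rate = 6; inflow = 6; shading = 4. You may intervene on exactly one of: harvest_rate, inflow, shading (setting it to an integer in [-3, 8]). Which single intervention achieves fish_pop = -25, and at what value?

set shading = 2

Intervening on harvest_rate: fish_pop = -harvest_rate - 55. Reaching -25 requires harvest_rate = -30, outside [-3, 8].
Intervening on inflow: fish_pop = -inflow - 55. Reaching -25 requires inflow = -30, outside [-3, 8].
Intervening on shading: with other inputs at their observed values, fish_pop = -18*shading + 11. Solving for -25 gives shading = 2, within [-3, 8].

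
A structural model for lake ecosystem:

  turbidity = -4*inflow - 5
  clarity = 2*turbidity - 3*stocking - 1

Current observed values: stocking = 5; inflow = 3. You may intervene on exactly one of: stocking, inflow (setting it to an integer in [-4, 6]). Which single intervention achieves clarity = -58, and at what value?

Intervening on stocking: clarity = -3*stocking - 35. Reaching -58 requires stocking = 23/3, not an integer.
Intervening on inflow: with other inputs at their observed values, clarity = -8*inflow - 26. Solving for -58 gives inflow = 4, within [-4, 6].

set inflow = 4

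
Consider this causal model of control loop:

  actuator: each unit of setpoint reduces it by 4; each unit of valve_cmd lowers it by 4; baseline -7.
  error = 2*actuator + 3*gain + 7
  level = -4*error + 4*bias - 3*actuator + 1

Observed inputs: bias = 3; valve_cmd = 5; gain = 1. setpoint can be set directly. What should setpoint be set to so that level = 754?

Substituting into the actuator equation gives actuator = -4*setpoint - 27.
So error = -8*setpoint - 44.
Substituting into the level equation gives level = 44*setpoint + 270.
Solve 44*setpoint + 270 = 754: setpoint = (754 - 270) / 44 = 11.

setpoint = 11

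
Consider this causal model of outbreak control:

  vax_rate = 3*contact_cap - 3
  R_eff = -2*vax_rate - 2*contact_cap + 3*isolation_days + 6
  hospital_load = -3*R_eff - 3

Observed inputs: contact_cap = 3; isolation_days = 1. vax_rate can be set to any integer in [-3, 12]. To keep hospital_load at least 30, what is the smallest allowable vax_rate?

vax_rate = 7

Intervening on vax_rate fixes its value directly, overriding its dependence on contact_cap.
Substituting into the R_eff equation gives R_eff = -2*vax_rate + 3.
So hospital_load = 6*vax_rate - 12.
Require 6*vax_rate - 12 ≥ 30, so vax_rate ≥ 7.
The smallest integer in [-3, 12] satisfying this is 7.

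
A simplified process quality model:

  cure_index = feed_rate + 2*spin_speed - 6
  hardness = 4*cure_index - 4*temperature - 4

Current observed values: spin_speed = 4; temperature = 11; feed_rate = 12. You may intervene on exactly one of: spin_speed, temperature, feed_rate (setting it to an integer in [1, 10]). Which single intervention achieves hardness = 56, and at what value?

Intervening on spin_speed: with other inputs at their observed values, hardness = 8*spin_speed - 24. Solving for 56 gives spin_speed = 10, within [1, 10].
Intervening on temperature: hardness = -4*temperature + 52. Reaching 56 requires temperature = -1, outside [1, 10].
Intervening on feed_rate: hardness = 4*feed_rate - 40. Reaching 56 requires feed_rate = 24, outside [1, 10].

set spin_speed = 10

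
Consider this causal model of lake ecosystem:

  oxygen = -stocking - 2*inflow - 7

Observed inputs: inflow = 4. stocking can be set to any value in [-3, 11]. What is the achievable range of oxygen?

-26 to -12

Substituting into the oxygen equation gives oxygen = -stocking - 15.
Linear in stocking, so extremes are at the endpoints: stocking = -3 gives oxygen = -12; stocking = 11 gives oxygen = -26.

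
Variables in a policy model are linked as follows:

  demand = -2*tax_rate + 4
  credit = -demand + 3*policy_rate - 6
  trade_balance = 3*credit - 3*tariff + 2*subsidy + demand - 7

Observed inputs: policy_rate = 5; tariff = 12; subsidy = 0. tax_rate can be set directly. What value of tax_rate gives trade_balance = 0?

Substituting into the credit equation gives credit = 2*tax_rate + 5.
Substituting into the trade_balance equation gives trade_balance = 4*tax_rate - 24.
Solve 4*tax_rate - 24 = 0: tax_rate = (0 + 24) / 4 = 6.

tax_rate = 6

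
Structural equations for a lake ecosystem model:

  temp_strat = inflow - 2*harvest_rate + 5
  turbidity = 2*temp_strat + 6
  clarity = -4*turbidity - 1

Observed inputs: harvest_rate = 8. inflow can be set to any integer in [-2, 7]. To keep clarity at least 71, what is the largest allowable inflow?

inflow = -1

Substituting into the temp_strat equation gives temp_strat = inflow - 11.
So turbidity = 2*inflow - 16.
So clarity = -8*inflow + 63.
Require -8*inflow + 63 ≥ 71, so inflow ≤ -1.
The largest integer in [-2, 7] satisfying this is -1.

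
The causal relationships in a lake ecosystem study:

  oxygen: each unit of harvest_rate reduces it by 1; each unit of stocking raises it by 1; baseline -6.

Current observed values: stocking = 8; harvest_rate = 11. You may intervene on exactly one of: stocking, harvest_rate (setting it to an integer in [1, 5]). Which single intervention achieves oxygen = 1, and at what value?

Intervening on stocking: oxygen = stocking - 17. Reaching 1 requires stocking = 18, outside [1, 5].
Intervening on harvest_rate: with other inputs at their observed values, oxygen = -harvest_rate + 2. Solving for 1 gives harvest_rate = 1, within [1, 5].

set harvest_rate = 1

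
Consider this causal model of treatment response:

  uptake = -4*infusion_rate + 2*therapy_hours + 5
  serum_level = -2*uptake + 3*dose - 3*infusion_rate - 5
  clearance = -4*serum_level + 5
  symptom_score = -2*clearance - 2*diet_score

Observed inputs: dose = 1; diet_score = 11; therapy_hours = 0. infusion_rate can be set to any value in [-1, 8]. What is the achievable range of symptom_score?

-168 to 192

Substituting into the uptake equation gives uptake = -4*infusion_rate + 5.
So serum_level = 5*infusion_rate - 12.
Substituting into the clearance equation gives clearance = -20*infusion_rate + 53.
Substituting into the symptom_score equation gives symptom_score = 40*infusion_rate - 128.
Linear in infusion_rate, so extremes are at the endpoints: infusion_rate = -1 gives symptom_score = -168; infusion_rate = 8 gives symptom_score = 192.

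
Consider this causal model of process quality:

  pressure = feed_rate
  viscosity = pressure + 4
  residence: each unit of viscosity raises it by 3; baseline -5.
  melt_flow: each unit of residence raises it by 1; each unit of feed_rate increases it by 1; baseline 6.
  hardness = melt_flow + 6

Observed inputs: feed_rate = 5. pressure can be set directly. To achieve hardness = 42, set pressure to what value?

pressure = 6

Intervening on pressure fixes its value directly, overriding its dependence on feed_rate.
Substituting into the residence equation gives residence = 3*pressure + 7.
Substituting into the melt_flow equation gives melt_flow = 3*pressure + 18.
So hardness = 3*pressure + 24.
Solve 3*pressure + 24 = 42: pressure = (42 - 24) / 3 = 6.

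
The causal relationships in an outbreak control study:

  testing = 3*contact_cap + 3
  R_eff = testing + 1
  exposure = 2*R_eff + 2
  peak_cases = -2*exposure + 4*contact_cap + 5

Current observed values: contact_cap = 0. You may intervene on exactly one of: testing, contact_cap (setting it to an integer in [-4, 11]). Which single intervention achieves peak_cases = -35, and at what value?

set testing = 8

Intervening on testing: with other inputs at their observed values, peak_cases = -4*testing - 3. Solving for -35 gives testing = 8, within [-4, 11].
Intervening on contact_cap: peak_cases = -8*contact_cap - 15. Reaching -35 requires contact_cap = 5/2, not an integer.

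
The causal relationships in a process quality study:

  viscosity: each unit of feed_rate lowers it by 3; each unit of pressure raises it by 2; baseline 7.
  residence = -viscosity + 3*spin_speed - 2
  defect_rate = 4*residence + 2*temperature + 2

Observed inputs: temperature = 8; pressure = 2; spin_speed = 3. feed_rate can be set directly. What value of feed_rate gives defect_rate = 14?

feed_rate = 1

Substituting into the viscosity equation gives viscosity = -3*feed_rate + 11.
This gives residence = 3*feed_rate - 4.
Substituting into the defect_rate equation gives defect_rate = 12*feed_rate + 2.
Solve 12*feed_rate + 2 = 14: feed_rate = (14 - 2) / 12 = 1.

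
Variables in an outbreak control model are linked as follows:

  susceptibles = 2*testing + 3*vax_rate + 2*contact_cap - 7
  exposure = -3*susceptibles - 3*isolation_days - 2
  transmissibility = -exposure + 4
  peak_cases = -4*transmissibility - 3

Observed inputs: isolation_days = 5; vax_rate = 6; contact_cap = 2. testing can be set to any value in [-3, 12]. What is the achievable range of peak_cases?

Substituting into the susceptibles equation gives susceptibles = 2*testing + 15.
So exposure = -6*testing - 62.
Substituting into the transmissibility equation gives transmissibility = 6*testing + 66.
Substituting into the peak_cases equation gives peak_cases = -24*testing - 267.
Linear in testing, so extremes are at the endpoints: testing = -3 gives peak_cases = -195; testing = 12 gives peak_cases = -555.

-555 to -195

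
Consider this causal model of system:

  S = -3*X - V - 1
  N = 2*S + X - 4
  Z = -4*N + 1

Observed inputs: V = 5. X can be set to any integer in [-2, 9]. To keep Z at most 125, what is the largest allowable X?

Substituting into the S equation gives S = -3*X - 6.
Substituting into the N equation gives N = -5*X - 16.
Z becomes 20*X + 65.
Require 20*X + 65 ≤ 125, so X ≤ 3.
The largest integer in [-2, 9] satisfying this is 3.

X = 3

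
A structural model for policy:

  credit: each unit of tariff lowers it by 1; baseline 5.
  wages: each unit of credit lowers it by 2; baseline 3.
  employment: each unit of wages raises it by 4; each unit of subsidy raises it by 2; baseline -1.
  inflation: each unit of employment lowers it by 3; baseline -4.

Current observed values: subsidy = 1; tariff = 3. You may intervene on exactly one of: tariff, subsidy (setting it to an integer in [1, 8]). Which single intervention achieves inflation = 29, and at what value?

set tariff = 2

Intervening on tariff: with other inputs at their observed values, inflation = -24*tariff + 77. Solving for 29 gives tariff = 2, within [1, 8].
Intervening on subsidy: inflation = -6*subsidy + 11. Reaching 29 requires subsidy = -3, outside [1, 8].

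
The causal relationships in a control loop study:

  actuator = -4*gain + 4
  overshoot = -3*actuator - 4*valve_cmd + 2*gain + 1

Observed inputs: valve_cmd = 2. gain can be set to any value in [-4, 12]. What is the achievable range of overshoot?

-75 to 149

Substituting into the overshoot equation gives overshoot = 14*gain - 19.
Linear in gain, so extremes are at the endpoints: gain = -4 gives overshoot = -75; gain = 12 gives overshoot = 149.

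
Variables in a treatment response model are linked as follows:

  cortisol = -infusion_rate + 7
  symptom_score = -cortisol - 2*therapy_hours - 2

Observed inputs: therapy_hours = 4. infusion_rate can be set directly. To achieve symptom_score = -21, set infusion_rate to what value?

Substituting into the symptom_score equation gives symptom_score = infusion_rate - 17.
Solve infusion_rate - 17 = -21: infusion_rate = (-21 + 17) / 1 = -4.

infusion_rate = -4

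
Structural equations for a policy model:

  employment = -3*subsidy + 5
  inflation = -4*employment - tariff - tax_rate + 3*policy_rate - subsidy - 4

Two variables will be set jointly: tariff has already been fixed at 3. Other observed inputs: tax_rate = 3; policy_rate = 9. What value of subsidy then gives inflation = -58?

subsidy = -5

With tariff held at 3:
Substituting into the inflation equation gives inflation = 11*subsidy - 3.
Solve 11*subsidy - 3 = -58: subsidy = (-58 + 3) / 11 = -5.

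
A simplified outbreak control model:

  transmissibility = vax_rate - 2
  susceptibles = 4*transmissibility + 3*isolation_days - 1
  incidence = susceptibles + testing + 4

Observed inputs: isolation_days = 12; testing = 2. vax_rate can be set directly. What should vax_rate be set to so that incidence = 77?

Substituting into the susceptibles equation gives susceptibles = 4*vax_rate + 27.
Substituting into the incidence equation gives incidence = 4*vax_rate + 33.
Solve 4*vax_rate + 33 = 77: vax_rate = (77 - 33) / 4 = 11.

vax_rate = 11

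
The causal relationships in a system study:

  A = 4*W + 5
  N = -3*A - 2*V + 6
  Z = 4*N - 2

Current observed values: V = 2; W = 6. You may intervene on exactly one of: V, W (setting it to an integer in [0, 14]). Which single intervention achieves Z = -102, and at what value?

Intervening on V: Z = -8*V - 326. Reaching -102 requires V = -28, outside [0, 14].
Intervening on W: with other inputs at their observed values, Z = -48*W - 54. Solving for -102 gives W = 1, within [0, 14].

set W = 1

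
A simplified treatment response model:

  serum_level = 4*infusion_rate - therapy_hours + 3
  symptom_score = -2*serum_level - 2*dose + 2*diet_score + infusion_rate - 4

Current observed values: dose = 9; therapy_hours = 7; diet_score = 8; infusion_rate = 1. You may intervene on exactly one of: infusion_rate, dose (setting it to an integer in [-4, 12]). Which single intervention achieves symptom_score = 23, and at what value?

Intervening on infusion_rate: with other inputs at their observed values, symptom_score = -7*infusion_rate + 2. Solving for 23 gives infusion_rate = -3, within [-4, 12].
Intervening on dose: symptom_score = -2*dose + 13. Reaching 23 requires dose = -5, outside [-4, 12].

set infusion_rate = -3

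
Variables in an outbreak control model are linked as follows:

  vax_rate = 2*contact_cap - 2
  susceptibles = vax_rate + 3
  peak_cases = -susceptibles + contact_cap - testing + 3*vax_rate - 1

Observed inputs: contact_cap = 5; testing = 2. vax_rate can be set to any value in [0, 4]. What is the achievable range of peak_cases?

Intervening on vax_rate fixes its value directly, overriding its dependence on contact_cap.
Substituting into the peak_cases equation gives peak_cases = 2*vax_rate - 1.
Linear in vax_rate, so extremes are at the endpoints: vax_rate = 0 gives peak_cases = -1; vax_rate = 4 gives peak_cases = 7.

-1 to 7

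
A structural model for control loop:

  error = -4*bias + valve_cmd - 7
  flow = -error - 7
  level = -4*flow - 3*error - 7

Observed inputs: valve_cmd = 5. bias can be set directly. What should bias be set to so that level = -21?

bias = 10

Substituting into the error equation gives error = -4*bias - 2.
Substituting into the flow equation gives flow = 4*bias - 5.
Substituting into the level equation gives level = -4*bias + 19.
Solve -4*bias + 19 = -21: bias = (-21 - 19) / -4 = 10.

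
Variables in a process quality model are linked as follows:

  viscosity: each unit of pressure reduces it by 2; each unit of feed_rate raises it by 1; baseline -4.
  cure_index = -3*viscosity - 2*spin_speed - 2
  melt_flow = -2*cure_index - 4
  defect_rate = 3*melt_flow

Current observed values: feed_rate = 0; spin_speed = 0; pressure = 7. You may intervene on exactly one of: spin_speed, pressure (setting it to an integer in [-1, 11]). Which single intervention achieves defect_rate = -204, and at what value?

Intervening on spin_speed: with other inputs at their observed values, defect_rate = 12*spin_speed - 324. Solving for -204 gives spin_speed = 10, within [-1, 11].
Intervening on pressure: defect_rate = -36*pressure - 72. Reaching -204 requires pressure = 11/3, not an integer.

set spin_speed = 10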